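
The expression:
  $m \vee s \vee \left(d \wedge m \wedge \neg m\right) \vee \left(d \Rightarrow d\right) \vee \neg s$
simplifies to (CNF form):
$\text{True}$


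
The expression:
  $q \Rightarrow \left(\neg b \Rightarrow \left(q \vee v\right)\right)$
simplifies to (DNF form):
$\text{True}$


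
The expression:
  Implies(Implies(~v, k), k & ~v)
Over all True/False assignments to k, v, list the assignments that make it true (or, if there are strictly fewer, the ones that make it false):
is true only for:
  k=False, v=False;
  k=True, v=False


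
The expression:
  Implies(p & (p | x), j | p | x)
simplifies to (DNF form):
True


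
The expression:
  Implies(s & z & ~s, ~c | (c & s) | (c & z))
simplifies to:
True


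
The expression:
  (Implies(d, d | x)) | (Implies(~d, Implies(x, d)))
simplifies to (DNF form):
True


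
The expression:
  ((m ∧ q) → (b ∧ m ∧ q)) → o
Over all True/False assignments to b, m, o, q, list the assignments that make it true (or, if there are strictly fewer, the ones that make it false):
is false only for:
  b=False, m=False, o=False, q=False;
  b=False, m=False, o=False, q=True;
  b=False, m=True, o=False, q=False;
  b=True, m=False, o=False, q=False;
  b=True, m=False, o=False, q=True;
  b=True, m=True, o=False, q=False;
  b=True, m=True, o=False, q=True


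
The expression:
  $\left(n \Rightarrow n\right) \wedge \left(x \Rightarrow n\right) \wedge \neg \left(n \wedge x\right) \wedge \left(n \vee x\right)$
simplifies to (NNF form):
$n \wedge \neg x$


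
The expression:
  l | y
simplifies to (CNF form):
l | y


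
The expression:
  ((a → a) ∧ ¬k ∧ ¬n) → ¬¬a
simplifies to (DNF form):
a ∨ k ∨ n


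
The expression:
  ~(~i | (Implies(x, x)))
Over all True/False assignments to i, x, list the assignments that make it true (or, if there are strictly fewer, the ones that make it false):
is never true.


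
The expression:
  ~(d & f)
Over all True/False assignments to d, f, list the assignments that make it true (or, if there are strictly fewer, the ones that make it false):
is false only for:
  d=True, f=True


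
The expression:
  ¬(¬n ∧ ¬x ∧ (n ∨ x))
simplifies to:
True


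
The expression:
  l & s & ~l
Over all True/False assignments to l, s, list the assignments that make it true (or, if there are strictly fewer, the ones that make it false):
is never true.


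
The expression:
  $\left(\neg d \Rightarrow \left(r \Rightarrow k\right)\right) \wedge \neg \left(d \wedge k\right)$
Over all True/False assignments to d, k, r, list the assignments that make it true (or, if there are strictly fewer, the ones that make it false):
is false only for:
  d=False, k=False, r=True;
  d=True, k=True, r=False;
  d=True, k=True, r=True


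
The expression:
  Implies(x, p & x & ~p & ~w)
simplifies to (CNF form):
~x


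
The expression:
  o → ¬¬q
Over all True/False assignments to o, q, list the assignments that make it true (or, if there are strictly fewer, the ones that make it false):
is false only for:
  o=True, q=False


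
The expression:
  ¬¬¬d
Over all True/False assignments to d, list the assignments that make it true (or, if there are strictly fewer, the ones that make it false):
is true only for:
  d=False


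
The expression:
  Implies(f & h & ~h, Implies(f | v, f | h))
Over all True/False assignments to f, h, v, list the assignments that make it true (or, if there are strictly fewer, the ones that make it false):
is always true.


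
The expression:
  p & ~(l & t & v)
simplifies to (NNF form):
p & (~l | ~t | ~v)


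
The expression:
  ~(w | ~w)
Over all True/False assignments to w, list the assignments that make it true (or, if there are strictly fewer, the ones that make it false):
is never true.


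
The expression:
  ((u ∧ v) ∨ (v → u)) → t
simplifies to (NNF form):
t ∨ (v ∧ ¬u)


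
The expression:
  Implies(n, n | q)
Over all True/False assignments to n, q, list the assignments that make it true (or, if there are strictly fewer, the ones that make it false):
is always true.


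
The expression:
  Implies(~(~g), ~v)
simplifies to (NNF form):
~g | ~v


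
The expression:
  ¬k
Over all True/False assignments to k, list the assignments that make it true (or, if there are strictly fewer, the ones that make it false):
is true only for:
  k=False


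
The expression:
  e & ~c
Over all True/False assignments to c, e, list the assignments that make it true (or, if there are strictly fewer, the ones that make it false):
is true only for:
  c=False, e=True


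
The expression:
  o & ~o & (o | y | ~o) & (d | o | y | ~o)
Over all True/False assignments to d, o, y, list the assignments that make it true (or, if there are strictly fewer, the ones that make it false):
is never true.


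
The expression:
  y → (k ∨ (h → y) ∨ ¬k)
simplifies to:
True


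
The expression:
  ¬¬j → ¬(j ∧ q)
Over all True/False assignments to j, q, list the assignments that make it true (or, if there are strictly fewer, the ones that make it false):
is false only for:
  j=True, q=True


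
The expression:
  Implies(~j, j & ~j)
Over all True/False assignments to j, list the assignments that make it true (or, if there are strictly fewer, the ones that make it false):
is true only for:
  j=True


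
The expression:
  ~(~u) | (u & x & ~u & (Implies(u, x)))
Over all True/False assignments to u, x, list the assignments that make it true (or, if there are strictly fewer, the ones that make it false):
is true only for:
  u=True, x=False;
  u=True, x=True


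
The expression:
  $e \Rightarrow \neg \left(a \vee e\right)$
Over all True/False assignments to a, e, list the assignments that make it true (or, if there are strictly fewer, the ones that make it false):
is true only for:
  a=False, e=False;
  a=True, e=False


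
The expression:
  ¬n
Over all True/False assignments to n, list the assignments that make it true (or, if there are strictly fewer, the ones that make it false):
is true only for:
  n=False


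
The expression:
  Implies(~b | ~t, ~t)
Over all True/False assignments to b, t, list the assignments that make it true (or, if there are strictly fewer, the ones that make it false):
is false only for:
  b=False, t=True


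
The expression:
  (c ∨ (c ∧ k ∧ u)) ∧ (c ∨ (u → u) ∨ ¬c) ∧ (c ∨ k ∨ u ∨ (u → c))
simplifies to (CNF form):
c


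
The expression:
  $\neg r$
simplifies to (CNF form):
$\neg r$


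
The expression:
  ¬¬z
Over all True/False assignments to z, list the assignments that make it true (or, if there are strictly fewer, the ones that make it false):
is true only for:
  z=True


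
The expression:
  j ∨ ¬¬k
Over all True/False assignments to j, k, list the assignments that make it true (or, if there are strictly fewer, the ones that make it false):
is false only for:
  j=False, k=False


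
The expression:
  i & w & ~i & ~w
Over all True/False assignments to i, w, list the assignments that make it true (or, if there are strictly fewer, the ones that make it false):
is never true.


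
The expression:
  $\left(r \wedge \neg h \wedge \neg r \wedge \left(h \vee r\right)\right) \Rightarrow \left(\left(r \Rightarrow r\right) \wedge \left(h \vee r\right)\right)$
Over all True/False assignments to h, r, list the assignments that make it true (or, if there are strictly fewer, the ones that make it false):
is always true.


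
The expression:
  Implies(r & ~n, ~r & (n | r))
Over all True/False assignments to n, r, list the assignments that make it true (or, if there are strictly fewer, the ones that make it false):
is false only for:
  n=False, r=True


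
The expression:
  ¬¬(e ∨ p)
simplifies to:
e ∨ p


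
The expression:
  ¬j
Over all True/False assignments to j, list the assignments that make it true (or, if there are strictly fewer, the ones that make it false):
is true only for:
  j=False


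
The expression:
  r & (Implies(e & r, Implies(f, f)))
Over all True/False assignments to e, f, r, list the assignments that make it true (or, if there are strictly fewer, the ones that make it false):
is true only for:
  e=False, f=False, r=True;
  e=False, f=True, r=True;
  e=True, f=False, r=True;
  e=True, f=True, r=True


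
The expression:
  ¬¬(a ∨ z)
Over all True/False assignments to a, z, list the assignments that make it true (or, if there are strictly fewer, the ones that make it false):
is false only for:
  a=False, z=False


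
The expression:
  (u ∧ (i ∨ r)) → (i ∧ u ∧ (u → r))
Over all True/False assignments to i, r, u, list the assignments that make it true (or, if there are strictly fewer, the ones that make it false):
is false only for:
  i=False, r=True, u=True;
  i=True, r=False, u=True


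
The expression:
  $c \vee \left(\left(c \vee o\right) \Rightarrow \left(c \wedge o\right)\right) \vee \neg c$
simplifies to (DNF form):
$\text{True}$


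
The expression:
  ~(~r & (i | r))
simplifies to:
r | ~i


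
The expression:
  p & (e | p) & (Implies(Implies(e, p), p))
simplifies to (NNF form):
p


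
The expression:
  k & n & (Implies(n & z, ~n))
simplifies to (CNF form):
k & n & ~z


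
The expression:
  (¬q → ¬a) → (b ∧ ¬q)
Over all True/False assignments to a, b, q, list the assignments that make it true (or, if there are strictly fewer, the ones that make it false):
is true only for:
  a=False, b=True, q=False;
  a=True, b=False, q=False;
  a=True, b=True, q=False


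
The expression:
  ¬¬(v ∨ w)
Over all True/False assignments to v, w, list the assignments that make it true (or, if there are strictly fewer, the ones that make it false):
is false only for:
  v=False, w=False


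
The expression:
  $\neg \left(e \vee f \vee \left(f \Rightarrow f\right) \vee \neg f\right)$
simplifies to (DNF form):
$\text{False}$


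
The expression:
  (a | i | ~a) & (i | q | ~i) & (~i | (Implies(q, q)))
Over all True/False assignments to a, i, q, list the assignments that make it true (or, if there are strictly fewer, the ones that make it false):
is always true.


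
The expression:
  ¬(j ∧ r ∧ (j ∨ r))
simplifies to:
¬j ∨ ¬r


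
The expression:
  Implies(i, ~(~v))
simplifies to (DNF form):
v | ~i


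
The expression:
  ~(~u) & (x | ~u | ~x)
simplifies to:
u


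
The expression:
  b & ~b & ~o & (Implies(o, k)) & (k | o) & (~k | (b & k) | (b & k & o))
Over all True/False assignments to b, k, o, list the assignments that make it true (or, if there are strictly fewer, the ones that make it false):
is never true.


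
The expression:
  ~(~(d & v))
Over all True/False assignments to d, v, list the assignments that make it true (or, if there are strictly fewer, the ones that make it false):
is true only for:
  d=True, v=True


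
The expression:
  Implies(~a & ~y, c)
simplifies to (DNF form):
a | c | y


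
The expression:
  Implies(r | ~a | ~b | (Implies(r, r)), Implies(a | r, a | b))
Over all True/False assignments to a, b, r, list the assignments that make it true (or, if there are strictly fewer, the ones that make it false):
is false only for:
  a=False, b=False, r=True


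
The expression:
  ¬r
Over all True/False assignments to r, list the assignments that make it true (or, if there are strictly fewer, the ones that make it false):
is true only for:
  r=False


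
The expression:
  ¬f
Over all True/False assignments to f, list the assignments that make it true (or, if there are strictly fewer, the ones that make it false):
is true only for:
  f=False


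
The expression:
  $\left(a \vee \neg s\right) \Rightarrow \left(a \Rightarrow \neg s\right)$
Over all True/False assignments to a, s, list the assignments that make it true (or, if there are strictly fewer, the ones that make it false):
is false only for:
  a=True, s=True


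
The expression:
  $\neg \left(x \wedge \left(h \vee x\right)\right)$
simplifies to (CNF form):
$\neg x$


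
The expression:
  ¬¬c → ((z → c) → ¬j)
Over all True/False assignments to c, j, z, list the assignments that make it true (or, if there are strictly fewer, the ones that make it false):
is false only for:
  c=True, j=True, z=False;
  c=True, j=True, z=True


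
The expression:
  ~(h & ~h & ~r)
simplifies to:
True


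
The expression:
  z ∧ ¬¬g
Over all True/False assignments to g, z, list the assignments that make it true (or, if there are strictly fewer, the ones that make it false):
is true only for:
  g=True, z=True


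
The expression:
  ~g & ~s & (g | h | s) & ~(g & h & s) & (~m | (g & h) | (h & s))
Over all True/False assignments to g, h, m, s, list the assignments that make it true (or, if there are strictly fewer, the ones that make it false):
is true only for:
  g=False, h=True, m=False, s=False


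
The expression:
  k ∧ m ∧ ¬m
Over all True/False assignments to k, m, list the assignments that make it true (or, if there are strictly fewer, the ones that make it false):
is never true.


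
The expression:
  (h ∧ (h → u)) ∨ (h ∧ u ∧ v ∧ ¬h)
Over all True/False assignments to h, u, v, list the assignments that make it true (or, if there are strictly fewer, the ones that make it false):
is true only for:
  h=True, u=True, v=False;
  h=True, u=True, v=True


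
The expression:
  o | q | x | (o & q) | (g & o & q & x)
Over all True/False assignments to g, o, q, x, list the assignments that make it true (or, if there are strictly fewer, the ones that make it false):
is false only for:
  g=False, o=False, q=False, x=False;
  g=True, o=False, q=False, x=False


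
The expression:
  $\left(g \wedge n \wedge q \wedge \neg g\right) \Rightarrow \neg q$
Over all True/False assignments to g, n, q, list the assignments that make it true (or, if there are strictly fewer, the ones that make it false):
is always true.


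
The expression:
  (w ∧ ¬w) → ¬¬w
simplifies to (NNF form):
True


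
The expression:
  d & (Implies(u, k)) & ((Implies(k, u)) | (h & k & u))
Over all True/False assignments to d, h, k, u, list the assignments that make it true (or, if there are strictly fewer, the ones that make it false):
is true only for:
  d=True, h=False, k=False, u=False;
  d=True, h=False, k=True, u=True;
  d=True, h=True, k=False, u=False;
  d=True, h=True, k=True, u=True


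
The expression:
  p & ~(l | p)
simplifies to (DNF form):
False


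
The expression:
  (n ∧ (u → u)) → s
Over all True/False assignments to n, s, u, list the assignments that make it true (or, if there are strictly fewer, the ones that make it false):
is false only for:
  n=True, s=False, u=False;
  n=True, s=False, u=True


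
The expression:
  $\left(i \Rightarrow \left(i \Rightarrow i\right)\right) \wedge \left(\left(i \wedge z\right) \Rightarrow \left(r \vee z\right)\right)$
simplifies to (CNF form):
$\text{True}$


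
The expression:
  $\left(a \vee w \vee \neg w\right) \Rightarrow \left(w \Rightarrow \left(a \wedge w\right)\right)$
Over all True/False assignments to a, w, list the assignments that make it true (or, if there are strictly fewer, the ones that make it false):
is false only for:
  a=False, w=True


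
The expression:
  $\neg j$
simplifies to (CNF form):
$\neg j$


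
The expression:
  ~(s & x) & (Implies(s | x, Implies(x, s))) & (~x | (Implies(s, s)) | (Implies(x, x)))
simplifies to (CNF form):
~x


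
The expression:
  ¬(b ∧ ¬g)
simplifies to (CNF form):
g ∨ ¬b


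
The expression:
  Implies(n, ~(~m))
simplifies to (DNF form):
m | ~n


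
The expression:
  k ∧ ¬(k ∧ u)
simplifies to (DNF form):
k ∧ ¬u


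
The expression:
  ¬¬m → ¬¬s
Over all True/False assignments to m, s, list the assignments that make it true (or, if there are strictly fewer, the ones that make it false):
is false only for:
  m=True, s=False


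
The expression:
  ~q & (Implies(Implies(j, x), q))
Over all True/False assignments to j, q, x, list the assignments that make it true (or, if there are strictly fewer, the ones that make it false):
is true only for:
  j=True, q=False, x=False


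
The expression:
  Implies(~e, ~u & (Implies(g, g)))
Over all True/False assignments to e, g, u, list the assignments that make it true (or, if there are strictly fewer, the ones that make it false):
is false only for:
  e=False, g=False, u=True;
  e=False, g=True, u=True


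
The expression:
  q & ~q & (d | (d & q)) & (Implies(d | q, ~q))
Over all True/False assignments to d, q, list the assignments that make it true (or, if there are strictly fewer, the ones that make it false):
is never true.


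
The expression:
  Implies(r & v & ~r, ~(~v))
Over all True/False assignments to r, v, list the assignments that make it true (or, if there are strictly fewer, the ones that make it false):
is always true.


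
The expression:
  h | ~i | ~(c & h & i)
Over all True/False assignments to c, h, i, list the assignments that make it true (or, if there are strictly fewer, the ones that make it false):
is always true.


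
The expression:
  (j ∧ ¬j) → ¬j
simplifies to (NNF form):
True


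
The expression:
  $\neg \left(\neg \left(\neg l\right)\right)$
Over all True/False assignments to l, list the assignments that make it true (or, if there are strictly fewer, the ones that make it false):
is true only for:
  l=False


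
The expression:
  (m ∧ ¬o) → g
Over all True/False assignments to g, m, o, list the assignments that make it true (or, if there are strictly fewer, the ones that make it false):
is false only for:
  g=False, m=True, o=False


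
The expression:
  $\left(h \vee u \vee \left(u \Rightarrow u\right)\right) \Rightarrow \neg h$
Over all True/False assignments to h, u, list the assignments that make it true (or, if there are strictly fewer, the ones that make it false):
is true only for:
  h=False, u=False;
  h=False, u=True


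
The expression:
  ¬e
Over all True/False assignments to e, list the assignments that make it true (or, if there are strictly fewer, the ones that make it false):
is true only for:
  e=False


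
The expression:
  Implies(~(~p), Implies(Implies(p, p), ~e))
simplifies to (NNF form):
~e | ~p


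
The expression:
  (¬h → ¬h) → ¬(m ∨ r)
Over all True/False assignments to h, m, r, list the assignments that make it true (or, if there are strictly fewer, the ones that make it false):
is true only for:
  h=False, m=False, r=False;
  h=True, m=False, r=False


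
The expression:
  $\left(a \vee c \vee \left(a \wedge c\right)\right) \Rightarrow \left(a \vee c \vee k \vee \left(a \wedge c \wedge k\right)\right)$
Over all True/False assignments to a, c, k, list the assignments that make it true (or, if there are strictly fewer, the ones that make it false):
is always true.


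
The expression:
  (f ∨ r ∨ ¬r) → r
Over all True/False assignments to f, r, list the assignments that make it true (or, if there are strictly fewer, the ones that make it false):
is true only for:
  f=False, r=True;
  f=True, r=True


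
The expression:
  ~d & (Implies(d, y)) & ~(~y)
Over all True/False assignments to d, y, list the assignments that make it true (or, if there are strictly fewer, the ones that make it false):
is true only for:
  d=False, y=True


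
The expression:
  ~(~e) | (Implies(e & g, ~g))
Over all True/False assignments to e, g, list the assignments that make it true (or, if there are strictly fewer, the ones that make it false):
is always true.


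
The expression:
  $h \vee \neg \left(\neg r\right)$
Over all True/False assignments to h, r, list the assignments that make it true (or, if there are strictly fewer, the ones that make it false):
is false only for:
  h=False, r=False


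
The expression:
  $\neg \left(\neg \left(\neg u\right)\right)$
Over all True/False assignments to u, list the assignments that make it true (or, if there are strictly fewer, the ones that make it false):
is true only for:
  u=False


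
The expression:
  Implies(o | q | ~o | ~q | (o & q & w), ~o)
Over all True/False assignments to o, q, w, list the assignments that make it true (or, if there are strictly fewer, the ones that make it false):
is true only for:
  o=False, q=False, w=False;
  o=False, q=False, w=True;
  o=False, q=True, w=False;
  o=False, q=True, w=True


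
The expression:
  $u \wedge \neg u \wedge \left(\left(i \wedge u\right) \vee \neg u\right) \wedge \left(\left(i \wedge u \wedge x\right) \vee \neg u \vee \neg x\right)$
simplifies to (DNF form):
$\text{False}$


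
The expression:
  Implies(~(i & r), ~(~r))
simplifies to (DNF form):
r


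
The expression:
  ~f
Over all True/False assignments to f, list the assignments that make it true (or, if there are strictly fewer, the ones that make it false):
is true only for:
  f=False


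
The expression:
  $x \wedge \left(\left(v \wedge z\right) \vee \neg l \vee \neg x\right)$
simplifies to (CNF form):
$x \wedge \left(v \vee \neg l\right) \wedge \left(z \vee \neg l\right)$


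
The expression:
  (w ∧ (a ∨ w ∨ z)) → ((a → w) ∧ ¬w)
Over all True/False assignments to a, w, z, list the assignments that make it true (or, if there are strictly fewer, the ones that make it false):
is true only for:
  a=False, w=False, z=False;
  a=False, w=False, z=True;
  a=True, w=False, z=False;
  a=True, w=False, z=True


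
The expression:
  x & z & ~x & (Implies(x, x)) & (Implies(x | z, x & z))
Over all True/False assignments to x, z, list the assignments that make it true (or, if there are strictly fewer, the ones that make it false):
is never true.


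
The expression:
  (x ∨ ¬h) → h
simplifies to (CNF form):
h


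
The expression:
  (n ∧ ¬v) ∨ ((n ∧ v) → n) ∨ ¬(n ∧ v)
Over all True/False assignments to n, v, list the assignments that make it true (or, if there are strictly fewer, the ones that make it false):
is always true.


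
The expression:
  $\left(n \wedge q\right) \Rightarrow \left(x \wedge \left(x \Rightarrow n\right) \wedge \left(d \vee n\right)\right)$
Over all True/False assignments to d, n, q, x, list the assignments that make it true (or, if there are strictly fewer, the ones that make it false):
is false only for:
  d=False, n=True, q=True, x=False;
  d=True, n=True, q=True, x=False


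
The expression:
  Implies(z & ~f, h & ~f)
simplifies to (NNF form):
f | h | ~z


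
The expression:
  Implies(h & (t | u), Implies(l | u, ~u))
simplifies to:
~h | ~u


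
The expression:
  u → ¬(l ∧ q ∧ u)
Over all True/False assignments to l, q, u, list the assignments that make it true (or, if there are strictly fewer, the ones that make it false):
is false only for:
  l=True, q=True, u=True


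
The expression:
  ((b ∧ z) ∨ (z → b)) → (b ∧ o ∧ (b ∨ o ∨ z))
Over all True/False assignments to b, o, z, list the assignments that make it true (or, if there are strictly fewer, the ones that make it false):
is true only for:
  b=False, o=False, z=True;
  b=False, o=True, z=True;
  b=True, o=True, z=False;
  b=True, o=True, z=True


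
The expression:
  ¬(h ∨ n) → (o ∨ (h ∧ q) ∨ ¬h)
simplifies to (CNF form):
True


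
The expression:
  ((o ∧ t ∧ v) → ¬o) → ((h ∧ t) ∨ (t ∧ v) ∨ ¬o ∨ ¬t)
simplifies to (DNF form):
h ∨ v ∨ ¬o ∨ ¬t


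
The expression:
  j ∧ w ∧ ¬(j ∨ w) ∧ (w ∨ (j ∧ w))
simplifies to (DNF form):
False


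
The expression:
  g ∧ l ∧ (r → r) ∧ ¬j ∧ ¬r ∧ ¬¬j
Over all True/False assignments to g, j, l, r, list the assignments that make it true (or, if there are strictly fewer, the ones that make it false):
is never true.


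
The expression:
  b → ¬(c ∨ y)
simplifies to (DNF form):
(¬c ∧ ¬y) ∨ ¬b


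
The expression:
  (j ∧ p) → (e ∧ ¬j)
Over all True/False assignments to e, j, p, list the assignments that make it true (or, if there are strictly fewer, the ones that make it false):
is false only for:
  e=False, j=True, p=True;
  e=True, j=True, p=True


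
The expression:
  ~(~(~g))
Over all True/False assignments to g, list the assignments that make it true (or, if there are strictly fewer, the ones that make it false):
is true only for:
  g=False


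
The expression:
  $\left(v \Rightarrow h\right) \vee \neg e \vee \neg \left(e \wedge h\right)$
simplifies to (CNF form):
$\text{True}$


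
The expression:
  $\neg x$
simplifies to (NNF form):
$\neg x$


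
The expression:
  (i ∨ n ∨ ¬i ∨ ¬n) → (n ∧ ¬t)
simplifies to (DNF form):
n ∧ ¬t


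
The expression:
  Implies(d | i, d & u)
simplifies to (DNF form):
(d & u) | (~d & ~i)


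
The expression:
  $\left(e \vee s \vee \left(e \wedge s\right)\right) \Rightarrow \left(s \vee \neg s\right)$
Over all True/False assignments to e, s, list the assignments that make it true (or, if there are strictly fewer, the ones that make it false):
is always true.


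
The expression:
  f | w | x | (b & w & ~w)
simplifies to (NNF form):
f | w | x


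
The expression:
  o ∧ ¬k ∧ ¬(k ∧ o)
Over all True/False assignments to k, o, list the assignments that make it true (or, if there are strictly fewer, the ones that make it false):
is true only for:
  k=False, o=True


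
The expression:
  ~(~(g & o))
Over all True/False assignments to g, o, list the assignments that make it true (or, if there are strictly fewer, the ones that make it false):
is true only for:
  g=True, o=True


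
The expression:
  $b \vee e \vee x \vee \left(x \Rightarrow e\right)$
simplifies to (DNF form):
$\text{True}$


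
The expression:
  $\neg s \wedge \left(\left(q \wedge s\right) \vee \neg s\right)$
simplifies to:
$\neg s$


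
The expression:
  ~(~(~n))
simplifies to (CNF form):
~n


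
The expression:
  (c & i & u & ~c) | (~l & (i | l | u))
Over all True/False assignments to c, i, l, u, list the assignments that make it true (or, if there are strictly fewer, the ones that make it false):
is true only for:
  c=False, i=False, l=False, u=True;
  c=False, i=True, l=False, u=False;
  c=False, i=True, l=False, u=True;
  c=True, i=False, l=False, u=True;
  c=True, i=True, l=False, u=False;
  c=True, i=True, l=False, u=True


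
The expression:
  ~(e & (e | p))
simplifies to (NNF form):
~e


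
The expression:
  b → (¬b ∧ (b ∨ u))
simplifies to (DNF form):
¬b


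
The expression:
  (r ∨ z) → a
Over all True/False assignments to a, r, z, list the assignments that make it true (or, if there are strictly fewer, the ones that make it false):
is false only for:
  a=False, r=False, z=True;
  a=False, r=True, z=False;
  a=False, r=True, z=True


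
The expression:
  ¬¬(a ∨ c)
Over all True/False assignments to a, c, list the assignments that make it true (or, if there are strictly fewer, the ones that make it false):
is false only for:
  a=False, c=False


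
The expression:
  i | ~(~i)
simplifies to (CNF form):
i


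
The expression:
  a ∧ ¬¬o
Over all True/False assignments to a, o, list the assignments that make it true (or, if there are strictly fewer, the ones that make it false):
is true only for:
  a=True, o=True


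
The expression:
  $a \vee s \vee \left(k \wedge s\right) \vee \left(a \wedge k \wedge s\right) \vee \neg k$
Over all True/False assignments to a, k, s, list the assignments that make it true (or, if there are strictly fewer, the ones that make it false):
is false only for:
  a=False, k=True, s=False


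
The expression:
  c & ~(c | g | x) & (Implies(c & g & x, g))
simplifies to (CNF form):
False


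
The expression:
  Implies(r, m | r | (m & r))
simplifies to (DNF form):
True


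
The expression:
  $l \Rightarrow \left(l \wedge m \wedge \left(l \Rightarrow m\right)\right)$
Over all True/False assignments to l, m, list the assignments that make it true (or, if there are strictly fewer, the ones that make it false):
is false only for:
  l=True, m=False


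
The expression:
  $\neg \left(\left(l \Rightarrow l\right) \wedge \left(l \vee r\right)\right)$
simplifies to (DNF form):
$\neg l \wedge \neg r$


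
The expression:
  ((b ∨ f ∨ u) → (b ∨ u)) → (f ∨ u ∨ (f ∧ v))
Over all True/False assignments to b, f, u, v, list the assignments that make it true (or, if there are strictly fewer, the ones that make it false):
is false only for:
  b=False, f=False, u=False, v=False;
  b=False, f=False, u=False, v=True;
  b=True, f=False, u=False, v=False;
  b=True, f=False, u=False, v=True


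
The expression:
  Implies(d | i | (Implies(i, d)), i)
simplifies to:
i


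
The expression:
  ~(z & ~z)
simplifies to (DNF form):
True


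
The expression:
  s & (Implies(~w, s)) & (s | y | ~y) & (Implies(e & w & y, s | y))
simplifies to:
s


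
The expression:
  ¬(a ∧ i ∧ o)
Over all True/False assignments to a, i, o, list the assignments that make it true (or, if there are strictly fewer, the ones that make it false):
is false only for:
  a=True, i=True, o=True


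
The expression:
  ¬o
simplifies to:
¬o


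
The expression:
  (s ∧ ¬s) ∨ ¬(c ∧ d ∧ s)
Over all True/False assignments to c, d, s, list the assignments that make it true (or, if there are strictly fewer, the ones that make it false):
is false only for:
  c=True, d=True, s=True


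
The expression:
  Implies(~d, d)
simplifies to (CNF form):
d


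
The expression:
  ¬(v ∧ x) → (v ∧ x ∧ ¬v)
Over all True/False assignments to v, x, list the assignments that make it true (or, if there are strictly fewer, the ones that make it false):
is true only for:
  v=True, x=True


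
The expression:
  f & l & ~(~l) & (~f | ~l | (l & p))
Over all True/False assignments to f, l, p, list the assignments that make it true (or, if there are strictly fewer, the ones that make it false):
is true only for:
  f=True, l=True, p=True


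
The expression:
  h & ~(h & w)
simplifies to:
h & ~w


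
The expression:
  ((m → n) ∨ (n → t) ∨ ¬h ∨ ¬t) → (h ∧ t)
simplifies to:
h ∧ t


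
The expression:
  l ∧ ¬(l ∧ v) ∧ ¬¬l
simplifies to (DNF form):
l ∧ ¬v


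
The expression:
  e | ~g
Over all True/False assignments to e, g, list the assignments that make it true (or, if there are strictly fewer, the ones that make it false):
is false only for:
  e=False, g=True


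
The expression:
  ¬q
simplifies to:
¬q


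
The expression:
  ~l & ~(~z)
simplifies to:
z & ~l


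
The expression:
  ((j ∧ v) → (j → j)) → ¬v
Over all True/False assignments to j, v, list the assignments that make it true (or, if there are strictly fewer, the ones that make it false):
is true only for:
  j=False, v=False;
  j=True, v=False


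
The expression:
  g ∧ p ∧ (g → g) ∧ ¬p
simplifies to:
False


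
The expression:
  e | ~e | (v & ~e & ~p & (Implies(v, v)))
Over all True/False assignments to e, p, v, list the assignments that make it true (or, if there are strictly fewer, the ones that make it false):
is always true.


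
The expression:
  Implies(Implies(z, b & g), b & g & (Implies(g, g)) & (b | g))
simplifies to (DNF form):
z | (b & g)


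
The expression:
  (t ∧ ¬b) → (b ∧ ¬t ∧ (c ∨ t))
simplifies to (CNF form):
b ∨ ¬t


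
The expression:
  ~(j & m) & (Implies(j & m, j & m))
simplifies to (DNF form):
~j | ~m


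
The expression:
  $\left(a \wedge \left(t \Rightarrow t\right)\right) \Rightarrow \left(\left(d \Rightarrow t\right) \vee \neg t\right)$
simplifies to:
$\text{True}$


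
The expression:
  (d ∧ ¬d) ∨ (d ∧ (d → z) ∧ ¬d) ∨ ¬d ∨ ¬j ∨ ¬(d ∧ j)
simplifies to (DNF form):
¬d ∨ ¬j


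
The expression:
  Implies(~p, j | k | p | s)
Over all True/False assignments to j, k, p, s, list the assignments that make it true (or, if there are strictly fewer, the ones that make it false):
is false only for:
  j=False, k=False, p=False, s=False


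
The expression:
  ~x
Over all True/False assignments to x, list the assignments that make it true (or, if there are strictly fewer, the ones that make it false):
is true only for:
  x=False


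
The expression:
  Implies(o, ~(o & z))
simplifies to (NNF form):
~o | ~z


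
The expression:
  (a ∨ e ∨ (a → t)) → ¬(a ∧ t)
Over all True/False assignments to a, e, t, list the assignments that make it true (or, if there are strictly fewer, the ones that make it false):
is false only for:
  a=True, e=False, t=True;
  a=True, e=True, t=True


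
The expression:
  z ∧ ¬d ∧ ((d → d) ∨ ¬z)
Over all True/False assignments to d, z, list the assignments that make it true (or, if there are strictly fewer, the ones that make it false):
is true only for:
  d=False, z=True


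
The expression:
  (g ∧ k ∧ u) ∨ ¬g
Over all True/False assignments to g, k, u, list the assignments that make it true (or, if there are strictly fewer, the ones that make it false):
is false only for:
  g=True, k=False, u=False;
  g=True, k=False, u=True;
  g=True, k=True, u=False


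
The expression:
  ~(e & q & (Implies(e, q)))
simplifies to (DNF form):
~e | ~q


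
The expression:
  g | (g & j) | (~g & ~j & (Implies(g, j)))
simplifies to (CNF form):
g | ~j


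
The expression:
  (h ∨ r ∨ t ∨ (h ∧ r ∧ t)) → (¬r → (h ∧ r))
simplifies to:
r ∨ (¬h ∧ ¬t)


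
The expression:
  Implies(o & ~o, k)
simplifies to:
True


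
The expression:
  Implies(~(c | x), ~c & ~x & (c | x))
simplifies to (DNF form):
c | x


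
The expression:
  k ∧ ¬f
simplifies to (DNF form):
k ∧ ¬f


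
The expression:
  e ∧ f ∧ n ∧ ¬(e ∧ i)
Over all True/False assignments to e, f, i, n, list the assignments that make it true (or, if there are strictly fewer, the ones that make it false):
is true only for:
  e=True, f=True, i=False, n=True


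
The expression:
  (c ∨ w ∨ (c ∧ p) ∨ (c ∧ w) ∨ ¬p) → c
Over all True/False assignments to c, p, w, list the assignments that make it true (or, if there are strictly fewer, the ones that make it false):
is false only for:
  c=False, p=False, w=False;
  c=False, p=False, w=True;
  c=False, p=True, w=True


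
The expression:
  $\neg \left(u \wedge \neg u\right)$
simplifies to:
$\text{True}$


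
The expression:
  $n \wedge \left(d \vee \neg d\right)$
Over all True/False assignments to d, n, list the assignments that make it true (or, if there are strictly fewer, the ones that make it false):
is true only for:
  d=False, n=True;
  d=True, n=True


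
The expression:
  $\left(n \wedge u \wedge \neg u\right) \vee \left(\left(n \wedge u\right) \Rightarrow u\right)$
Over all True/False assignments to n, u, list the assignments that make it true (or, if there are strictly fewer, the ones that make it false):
is always true.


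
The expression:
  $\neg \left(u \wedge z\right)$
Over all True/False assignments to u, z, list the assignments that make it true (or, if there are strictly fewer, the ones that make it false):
is false only for:
  u=True, z=True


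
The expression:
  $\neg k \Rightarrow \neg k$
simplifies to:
$\text{True}$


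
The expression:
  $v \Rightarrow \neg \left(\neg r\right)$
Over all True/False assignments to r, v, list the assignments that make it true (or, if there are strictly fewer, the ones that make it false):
is false only for:
  r=False, v=True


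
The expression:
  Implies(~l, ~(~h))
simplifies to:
h | l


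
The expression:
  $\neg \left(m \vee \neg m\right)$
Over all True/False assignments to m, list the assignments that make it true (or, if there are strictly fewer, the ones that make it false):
is never true.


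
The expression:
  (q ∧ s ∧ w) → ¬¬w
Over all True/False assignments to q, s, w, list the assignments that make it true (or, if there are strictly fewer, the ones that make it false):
is always true.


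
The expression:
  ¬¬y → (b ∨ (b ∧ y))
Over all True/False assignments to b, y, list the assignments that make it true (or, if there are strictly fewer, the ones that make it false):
is false only for:
  b=False, y=True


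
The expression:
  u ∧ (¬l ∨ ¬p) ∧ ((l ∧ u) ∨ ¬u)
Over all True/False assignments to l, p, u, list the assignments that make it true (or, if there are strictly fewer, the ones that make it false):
is true only for:
  l=True, p=False, u=True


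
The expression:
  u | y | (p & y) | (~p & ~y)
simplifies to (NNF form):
u | y | ~p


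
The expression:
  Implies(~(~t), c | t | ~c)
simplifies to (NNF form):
True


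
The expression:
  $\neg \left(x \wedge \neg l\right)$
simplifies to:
$l \vee \neg x$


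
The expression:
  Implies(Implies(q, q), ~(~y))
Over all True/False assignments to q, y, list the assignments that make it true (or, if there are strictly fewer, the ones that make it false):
is true only for:
  q=False, y=True;
  q=True, y=True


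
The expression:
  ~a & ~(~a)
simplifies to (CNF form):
False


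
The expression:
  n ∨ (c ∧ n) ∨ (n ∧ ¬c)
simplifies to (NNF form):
n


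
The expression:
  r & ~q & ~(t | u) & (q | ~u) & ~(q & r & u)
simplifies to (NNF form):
r & ~q & ~t & ~u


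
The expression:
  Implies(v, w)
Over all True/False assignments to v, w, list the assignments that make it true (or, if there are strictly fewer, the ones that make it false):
is false only for:
  v=True, w=False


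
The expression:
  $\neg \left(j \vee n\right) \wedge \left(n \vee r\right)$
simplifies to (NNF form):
$r \wedge \neg j \wedge \neg n$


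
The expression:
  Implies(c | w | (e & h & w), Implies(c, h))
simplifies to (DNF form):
h | ~c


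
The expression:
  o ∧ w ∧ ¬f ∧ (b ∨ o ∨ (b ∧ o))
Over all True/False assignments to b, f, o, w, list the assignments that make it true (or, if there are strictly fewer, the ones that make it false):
is true only for:
  b=False, f=False, o=True, w=True;
  b=True, f=False, o=True, w=True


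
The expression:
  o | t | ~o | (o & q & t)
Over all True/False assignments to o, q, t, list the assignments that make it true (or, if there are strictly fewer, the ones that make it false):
is always true.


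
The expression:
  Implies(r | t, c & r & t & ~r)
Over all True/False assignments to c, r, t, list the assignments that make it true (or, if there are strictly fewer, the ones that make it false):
is true only for:
  c=False, r=False, t=False;
  c=True, r=False, t=False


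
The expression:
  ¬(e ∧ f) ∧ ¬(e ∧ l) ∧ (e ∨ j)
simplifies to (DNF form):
(j ∧ ¬e) ∨ (e ∧ ¬f ∧ ¬l)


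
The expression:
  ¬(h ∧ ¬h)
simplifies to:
True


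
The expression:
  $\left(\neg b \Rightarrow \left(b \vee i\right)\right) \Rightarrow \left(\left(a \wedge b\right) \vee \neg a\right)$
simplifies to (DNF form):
$b \vee \neg a \vee \neg i$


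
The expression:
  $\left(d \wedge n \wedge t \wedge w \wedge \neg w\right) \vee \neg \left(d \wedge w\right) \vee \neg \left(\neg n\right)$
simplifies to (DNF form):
$n \vee \neg d \vee \neg w$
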